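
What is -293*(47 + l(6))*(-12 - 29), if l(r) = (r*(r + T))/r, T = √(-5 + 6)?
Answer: 648702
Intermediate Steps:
T = 1 (T = √1 = 1)
l(r) = 1 + r (l(r) = (r*(r + 1))/r = (r*(1 + r))/r = 1 + r)
-293*(47 + l(6))*(-12 - 29) = -293*(47 + (1 + 6))*(-12 - 29) = -293*(47 + 7)*(-41) = -15822*(-41) = -293*(-2214) = 648702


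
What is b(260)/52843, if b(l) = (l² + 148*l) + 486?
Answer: 106566/52843 ≈ 2.0167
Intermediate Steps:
b(l) = 486 + l² + 148*l
b(260)/52843 = (486 + 260² + 148*260)/52843 = (486 + 67600 + 38480)*(1/52843) = 106566*(1/52843) = 106566/52843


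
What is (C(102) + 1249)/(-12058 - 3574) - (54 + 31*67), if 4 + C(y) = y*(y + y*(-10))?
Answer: -33219401/15632 ≈ -2125.1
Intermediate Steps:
C(y) = -4 - 9*y² (C(y) = -4 + y*(y + y*(-10)) = -4 + y*(y - 10*y) = -4 + y*(-9*y) = -4 - 9*y²)
(C(102) + 1249)/(-12058 - 3574) - (54 + 31*67) = ((-4 - 9*102²) + 1249)/(-12058 - 3574) - (54 + 31*67) = ((-4 - 9*10404) + 1249)/(-15632) - (54 + 2077) = ((-4 - 93636) + 1249)*(-1/15632) - 1*2131 = (-93640 + 1249)*(-1/15632) - 2131 = -92391*(-1/15632) - 2131 = 92391/15632 - 2131 = -33219401/15632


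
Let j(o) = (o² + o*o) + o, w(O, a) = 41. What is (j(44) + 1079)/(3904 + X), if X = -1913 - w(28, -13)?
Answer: 333/130 ≈ 2.5615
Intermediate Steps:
j(o) = o + 2*o² (j(o) = (o² + o²) + o = 2*o² + o = o + 2*o²)
X = -1954 (X = -1913 - 1*41 = -1913 - 41 = -1954)
(j(44) + 1079)/(3904 + X) = (44*(1 + 2*44) + 1079)/(3904 - 1954) = (44*(1 + 88) + 1079)/1950 = (44*89 + 1079)*(1/1950) = (3916 + 1079)*(1/1950) = 4995*(1/1950) = 333/130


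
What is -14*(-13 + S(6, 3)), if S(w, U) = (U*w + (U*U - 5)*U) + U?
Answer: -280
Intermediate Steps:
S(w, U) = U + U*w + U*(-5 + U²) (S(w, U) = (U*w + (U² - 5)*U) + U = (U*w + (-5 + U²)*U) + U = (U*w + U*(-5 + U²)) + U = U + U*w + U*(-5 + U²))
-14*(-13 + S(6, 3)) = -14*(-13 + 3*(-4 + 6 + 3²)) = -14*(-13 + 3*(-4 + 6 + 9)) = -14*(-13 + 3*11) = -14*(-13 + 33) = -14*20 = -280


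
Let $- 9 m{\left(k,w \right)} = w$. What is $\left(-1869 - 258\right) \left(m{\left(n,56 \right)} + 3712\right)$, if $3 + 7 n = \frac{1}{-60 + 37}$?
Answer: $- \frac{23646568}{3} \approx -7.8822 \cdot 10^{6}$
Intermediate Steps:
$n = - \frac{10}{23}$ ($n = - \frac{3}{7} + \frac{1}{7 \left(-60 + 37\right)} = - \frac{3}{7} + \frac{1}{7 \left(-23\right)} = - \frac{3}{7} + \frac{1}{7} \left(- \frac{1}{23}\right) = - \frac{3}{7} - \frac{1}{161} = - \frac{10}{23} \approx -0.43478$)
$m{\left(k,w \right)} = - \frac{w}{9}$
$\left(-1869 - 258\right) \left(m{\left(n,56 \right)} + 3712\right) = \left(-1869 - 258\right) \left(\left(- \frac{1}{9}\right) 56 + 3712\right) = - 2127 \left(- \frac{56}{9} + 3712\right) = \left(-2127\right) \frac{33352}{9} = - \frac{23646568}{3}$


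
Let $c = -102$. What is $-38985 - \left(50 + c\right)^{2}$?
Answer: $-41689$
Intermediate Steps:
$-38985 - \left(50 + c\right)^{2} = -38985 - \left(50 - 102\right)^{2} = -38985 - \left(-52\right)^{2} = -38985 - 2704 = -41689$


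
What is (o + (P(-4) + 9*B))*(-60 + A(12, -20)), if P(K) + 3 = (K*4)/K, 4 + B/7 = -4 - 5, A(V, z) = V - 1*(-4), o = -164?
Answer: 43208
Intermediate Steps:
A(V, z) = 4 + V (A(V, z) = V + 4 = 4 + V)
B = -91 (B = -28 + 7*(-4 - 5) = -28 + 7*(-9) = -28 - 63 = -91)
P(K) = 1 (P(K) = -3 + (K*4)/K = -3 + (4*K)/K = -3 + 4 = 1)
(o + (P(-4) + 9*B))*(-60 + A(12, -20)) = (-164 + (1 + 9*(-91)))*(-60 + (4 + 12)) = (-164 + (1 - 819))*(-60 + 16) = (-164 - 818)*(-44) = -982*(-44) = 43208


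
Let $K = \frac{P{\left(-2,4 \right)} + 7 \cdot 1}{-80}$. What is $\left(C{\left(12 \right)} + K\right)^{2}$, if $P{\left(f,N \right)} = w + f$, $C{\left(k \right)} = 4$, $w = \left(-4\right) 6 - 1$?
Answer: $\frac{289}{16} \approx 18.063$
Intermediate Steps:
$w = -25$ ($w = -24 - 1 = -25$)
$P{\left(f,N \right)} = -25 + f$
$K = \frac{1}{4}$ ($K = \frac{\left(-25 - 2\right) + 7 \cdot 1}{-80} = \left(-27 + 7\right) \left(- \frac{1}{80}\right) = \left(-20\right) \left(- \frac{1}{80}\right) = \frac{1}{4} \approx 0.25$)
$\left(C{\left(12 \right)} + K\right)^{2} = \left(4 + \frac{1}{4}\right)^{2} = \left(\frac{17}{4}\right)^{2} = \frac{289}{16}$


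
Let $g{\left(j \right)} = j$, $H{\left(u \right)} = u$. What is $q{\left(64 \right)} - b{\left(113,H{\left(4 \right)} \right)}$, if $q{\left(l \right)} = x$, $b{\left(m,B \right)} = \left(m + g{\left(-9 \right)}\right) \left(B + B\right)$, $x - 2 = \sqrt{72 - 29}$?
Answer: $-830 + \sqrt{43} \approx -823.44$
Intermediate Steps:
$x = 2 + \sqrt{43}$ ($x = 2 + \sqrt{72 - 29} = 2 + \sqrt{43} \approx 8.5574$)
$b{\left(m,B \right)} = 2 B \left(-9 + m\right)$ ($b{\left(m,B \right)} = \left(m - 9\right) \left(B + B\right) = \left(-9 + m\right) 2 B = 2 B \left(-9 + m\right)$)
$q{\left(l \right)} = 2 + \sqrt{43}$
$q{\left(64 \right)} - b{\left(113,H{\left(4 \right)} \right)} = \left(2 + \sqrt{43}\right) - 2 \cdot 4 \left(-9 + 113\right) = \left(2 + \sqrt{43}\right) - 2 \cdot 4 \cdot 104 = \left(2 + \sqrt{43}\right) - 832 = -830 + \sqrt{43}$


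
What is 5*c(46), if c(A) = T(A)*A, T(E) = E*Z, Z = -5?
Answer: -52900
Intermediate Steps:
T(E) = -5*E (T(E) = E*(-5) = -5*E)
c(A) = -5*A² (c(A) = (-5*A)*A = -5*A²)
5*c(46) = 5*(-5*46²) = 5*(-5*2116) = 5*(-10580) = -52900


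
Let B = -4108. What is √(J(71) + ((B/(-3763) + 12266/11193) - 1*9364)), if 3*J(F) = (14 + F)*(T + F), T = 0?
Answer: I*√1448821519501770869/14039753 ≈ 85.733*I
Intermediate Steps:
J(F) = F*(14 + F)/3 (J(F) = ((14 + F)*(0 + F))/3 = ((14 + F)*F)/3 = (F*(14 + F))/3 = F*(14 + F)/3)
√(J(71) + ((B/(-3763) + 12266/11193) - 1*9364)) = √((⅓)*71*(14 + 71) + ((-4108/(-3763) + 12266/11193) - 1*9364)) = √((⅓)*71*85 + ((-4108*(-1/3763) + 12266*(1/11193)) - 9364)) = √(6035/3 + ((4108/3763 + 12266/11193) - 9364)) = √(6035/3 + (92137802/42119259 - 9364)) = √(6035/3 - 394312603474/42119259) = √(-103194231373/14039753) = I*√1448821519501770869/14039753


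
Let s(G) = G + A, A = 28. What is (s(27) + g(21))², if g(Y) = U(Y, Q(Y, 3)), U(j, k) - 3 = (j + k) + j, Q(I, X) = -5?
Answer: 9025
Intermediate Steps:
s(G) = 28 + G (s(G) = G + 28 = 28 + G)
U(j, k) = 3 + k + 2*j (U(j, k) = 3 + ((j + k) + j) = 3 + (k + 2*j) = 3 + k + 2*j)
g(Y) = -2 + 2*Y (g(Y) = 3 - 5 + 2*Y = -2 + 2*Y)
(s(27) + g(21))² = ((28 + 27) + (-2 + 2*21))² = (55 + (-2 + 42))² = (55 + 40)² = 95² = 9025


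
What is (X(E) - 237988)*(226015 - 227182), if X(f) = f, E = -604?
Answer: 278436864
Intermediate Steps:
(X(E) - 237988)*(226015 - 227182) = (-604 - 237988)*(226015 - 227182) = -238592*(-1167) = 278436864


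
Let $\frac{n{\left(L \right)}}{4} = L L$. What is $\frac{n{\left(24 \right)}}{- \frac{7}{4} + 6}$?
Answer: $\frac{9216}{17} \approx 542.12$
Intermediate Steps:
$n{\left(L \right)} = 4 L^{2}$ ($n{\left(L \right)} = 4 L L = 4 L^{2}$)
$\frac{n{\left(24 \right)}}{- \frac{7}{4} + 6} = \frac{4 \cdot 24^{2}}{- \frac{7}{4} + 6} = \frac{4 \cdot 576}{\left(-7\right) \frac{1}{4} + 6} = \frac{1}{- \frac{7}{4} + 6} \cdot 2304 = \frac{1}{\frac{17}{4}} \cdot 2304 = \frac{4}{17} \cdot 2304 = \frac{9216}{17}$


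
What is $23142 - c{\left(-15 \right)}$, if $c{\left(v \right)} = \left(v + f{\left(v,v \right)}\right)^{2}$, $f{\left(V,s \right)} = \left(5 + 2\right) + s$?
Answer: $22613$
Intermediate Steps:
$f{\left(V,s \right)} = 7 + s$
$c{\left(v \right)} = \left(7 + 2 v\right)^{2}$ ($c{\left(v \right)} = \left(v + \left(7 + v\right)\right)^{2} = \left(7 + 2 v\right)^{2}$)
$23142 - c{\left(-15 \right)} = 23142 - \left(7 + 2 \left(-15\right)\right)^{2} = 23142 - \left(7 - 30\right)^{2} = 23142 - \left(-23\right)^{2} = 23142 - 529 = 22613$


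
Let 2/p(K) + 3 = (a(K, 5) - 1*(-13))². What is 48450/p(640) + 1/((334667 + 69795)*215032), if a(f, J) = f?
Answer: 898396212033088514401/86972272784 ≈ 1.0330e+10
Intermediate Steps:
p(K) = 2/(-3 + (13 + K)²) (p(K) = 2/(-3 + (K - 1*(-13))²) = 2/(-3 + (K + 13)²) = 2/(-3 + (13 + K)²))
48450/p(640) + 1/((334667 + 69795)*215032) = 48450/((2/(-3 + (13 + 640)²))) + 1/((334667 + 69795)*215032) = 48450/((2/(-3 + 653²))) + (1/215032)/404462 = 48450/((2/(-3 + 426409))) + (1/404462)*(1/215032) = 48450/((2/426406)) + 1/86972272784 = 48450/((2*(1/426406))) + 1/86972272784 = 48450/(1/213203) + 1/86972272784 = 48450*213203 + 1/86972272784 = 10329685350 + 1/86972272784 = 898396212033088514401/86972272784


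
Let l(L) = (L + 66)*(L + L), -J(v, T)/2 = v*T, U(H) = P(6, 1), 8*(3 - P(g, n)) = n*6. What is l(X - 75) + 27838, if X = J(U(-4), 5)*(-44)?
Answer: 1823068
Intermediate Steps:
P(g, n) = 3 - 3*n/4 (P(g, n) = 3 - n*6/8 = 3 - 3*n/4)
U(H) = 9/4 (U(H) = 3 - 3/4*1 = 3 - 3/4 = 9/4)
J(v, T) = -2*T*v (J(v, T) = -2*v*T = -2*T*v)
X = 990 (X = -2*5*9/4*(-44) = -45/2*(-44) = 990)
l(L) = 2*L*(66 + L) (l(L) = (66 + L)*(2*L) = 2*L*(66 + L))
l(X - 75) + 27838 = 2*(990 - 75)*(66 + (990 - 75)) + 27838 = 2*915*(66 + 915) + 27838 = 2*915*981 + 27838 = 1795230 + 27838 = 1823068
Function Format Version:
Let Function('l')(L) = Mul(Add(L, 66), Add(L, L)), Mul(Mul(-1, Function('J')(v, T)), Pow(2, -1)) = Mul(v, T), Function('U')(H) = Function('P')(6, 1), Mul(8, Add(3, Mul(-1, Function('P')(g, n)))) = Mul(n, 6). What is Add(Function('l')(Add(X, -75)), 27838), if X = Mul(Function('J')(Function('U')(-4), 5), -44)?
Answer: 1823068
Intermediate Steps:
Function('P')(g, n) = Add(3, Mul(Rational(-3, 4), n)) (Function('P')(g, n) = Add(3, Mul(Rational(-1, 8), Mul(n, 6))) = Add(3, Mul(Rational(-1, 8), Mul(6, n))) = Add(3, Mul(Rational(-3, 4), n)))
Function('U')(H) = Rational(9, 4) (Function('U')(H) = Add(3, Mul(Rational(-3, 4), 1)) = Add(3, Rational(-3, 4)) = Rational(9, 4))
Function('J')(v, T) = Mul(-2, T, v) (Function('J')(v, T) = Mul(-2, Mul(v, T)) = Mul(-2, Mul(T, v)) = Mul(-2, T, v))
X = 990 (X = Mul(Mul(-2, 5, Rational(9, 4)), -44) = Mul(Rational(-45, 2), -44) = 990)
Function('l')(L) = Mul(2, L, Add(66, L)) (Function('l')(L) = Mul(Add(66, L), Mul(2, L)) = Mul(2, L, Add(66, L)))
Add(Function('l')(Add(X, -75)), 27838) = Add(Mul(2, Add(990, -75), Add(66, Add(990, -75))), 27838) = Add(Mul(2, 915, Add(66, 915)), 27838) = Add(Mul(2, 915, 981), 27838) = Add(1795230, 27838) = 1823068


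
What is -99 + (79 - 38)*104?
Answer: 4165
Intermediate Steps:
-99 + (79 - 38)*104 = -99 + 41*104 = -99 + 4264 = 4165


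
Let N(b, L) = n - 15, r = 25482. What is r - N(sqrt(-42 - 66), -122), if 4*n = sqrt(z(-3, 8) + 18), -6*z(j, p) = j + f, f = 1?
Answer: 25497 - sqrt(165)/12 ≈ 25496.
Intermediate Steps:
z(j, p) = -1/6 - j/6 (z(j, p) = -(j + 1)/6 = -(1 + j)/6 = -1/6 - j/6)
n = sqrt(165)/12 (n = sqrt((-1/6 - 1/6*(-3)) + 18)/4 = sqrt((-1/6 + 1/2) + 18)/4 = sqrt(1/3 + 18)/4 = sqrt(55/3)/4 = (sqrt(165)/3)/4 = sqrt(165)/12 ≈ 1.0704)
N(b, L) = -15 + sqrt(165)/12 (N(b, L) = sqrt(165)/12 - 15 = -15 + sqrt(165)/12)
r - N(sqrt(-42 - 66), -122) = 25482 - (-15 + sqrt(165)/12) = 25482 + (15 - sqrt(165)/12) = 25497 - sqrt(165)/12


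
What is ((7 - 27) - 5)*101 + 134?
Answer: -2391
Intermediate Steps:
((7 - 27) - 5)*101 + 134 = (-20 - 5)*101 + 134 = -25*101 + 134 = -2525 + 134 = -2391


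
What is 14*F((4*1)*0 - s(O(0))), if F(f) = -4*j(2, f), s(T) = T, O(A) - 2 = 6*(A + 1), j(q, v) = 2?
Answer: -112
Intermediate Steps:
O(A) = 8 + 6*A (O(A) = 2 + 6*(A + 1) = 2 + 6*(1 + A) = 2 + (6 + 6*A) = 8 + 6*A)
F(f) = -8 (F(f) = -4*2 = -8)
14*F((4*1)*0 - s(O(0))) = 14*(-8) = -112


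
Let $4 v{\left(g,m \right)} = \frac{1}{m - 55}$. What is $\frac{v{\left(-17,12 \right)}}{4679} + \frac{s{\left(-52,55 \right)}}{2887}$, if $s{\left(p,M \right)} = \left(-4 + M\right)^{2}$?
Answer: $\frac{2093250701}{2323422956} \approx 0.90093$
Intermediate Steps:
$v{\left(g,m \right)} = \frac{1}{4 \left(-55 + m\right)}$ ($v{\left(g,m \right)} = \frac{1}{4 \left(m - 55\right)} = \frac{1}{4 \left(-55 + m\right)}$)
$\frac{v{\left(-17,12 \right)}}{4679} + \frac{s{\left(-52,55 \right)}}{2887} = \frac{\frac{1}{4} \frac{1}{-55 + 12}}{4679} + \frac{\left(-4 + 55\right)^{2}}{2887} = \frac{1}{4 \left(-43\right)} \frac{1}{4679} + 51^{2} \cdot \frac{1}{2887} = \frac{1}{4} \left(- \frac{1}{43}\right) \frac{1}{4679} + 2601 \cdot \frac{1}{2887} = \left(- \frac{1}{172}\right) \frac{1}{4679} + \frac{2601}{2887} = - \frac{1}{804788} + \frac{2601}{2887} = \frac{2093250701}{2323422956}$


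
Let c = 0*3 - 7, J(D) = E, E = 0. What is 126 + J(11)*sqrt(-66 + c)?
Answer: 126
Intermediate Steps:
J(D) = 0
c = -7 (c = 0 - 7 = -7)
126 + J(11)*sqrt(-66 + c) = 126 + 0*sqrt(-66 - 7) = 126 + 0*sqrt(-73) = 126 + 0*(I*sqrt(73)) = 126 + 0 = 126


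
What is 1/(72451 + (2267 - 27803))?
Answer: 1/46915 ≈ 2.1315e-5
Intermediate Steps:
1/(72451 + (2267 - 27803)) = 1/(72451 - 25536) = 1/46915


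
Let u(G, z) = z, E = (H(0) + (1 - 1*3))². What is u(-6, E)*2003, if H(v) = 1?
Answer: 2003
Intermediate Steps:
E = 1 (E = (1 + (1 - 1*3))² = (1 + (1 - 3))² = (1 - 2)² = (-1)² = 1)
u(-6, E)*2003 = 1*2003 = 2003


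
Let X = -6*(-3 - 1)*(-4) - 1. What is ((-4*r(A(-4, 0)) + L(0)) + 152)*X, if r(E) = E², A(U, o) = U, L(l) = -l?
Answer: -8536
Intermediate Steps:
X = -97 (X = -(-24)*(-4) - 1 = -6*16 - 1 = -96 - 1 = -97)
((-4*r(A(-4, 0)) + L(0)) + 152)*X = ((-4*(-4)² - 1*0) + 152)*(-97) = ((-4*16 + 0) + 152)*(-97) = ((-64 + 0) + 152)*(-97) = (-64 + 152)*(-97) = 88*(-97) = -8536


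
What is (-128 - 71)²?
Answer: 39601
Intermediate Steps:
(-128 - 71)² = (-199)² = 39601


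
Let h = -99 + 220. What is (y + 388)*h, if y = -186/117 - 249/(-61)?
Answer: 112406701/2379 ≈ 47250.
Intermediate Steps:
y = 5929/2379 (y = -186*1/117 - 249*(-1/61) = -62/39 + 249/61 = 5929/2379 ≈ 2.4922)
h = 121
(y + 388)*h = (5929/2379 + 388)*121 = (928981/2379)*121 = 112406701/2379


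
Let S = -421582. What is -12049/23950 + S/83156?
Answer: -1387354443/248948275 ≈ -5.5729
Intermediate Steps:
-12049/23950 + S/83156 = -12049/23950 - 421582/83156 = -12049*1/23950 - 421582*1/83156 = -12049/23950 - 210791/41578 = -1387354443/248948275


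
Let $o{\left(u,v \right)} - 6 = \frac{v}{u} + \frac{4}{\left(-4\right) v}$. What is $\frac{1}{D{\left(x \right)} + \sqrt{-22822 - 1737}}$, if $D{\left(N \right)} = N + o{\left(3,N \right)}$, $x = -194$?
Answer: $- \frac{85582518}{29942131117} - \frac{338724 i \sqrt{24559}}{29942131117} \approx -0.0028583 - 0.0017728 i$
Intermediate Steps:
$o{\left(u,v \right)} = 6 - \frac{1}{v} + \frac{v}{u}$ ($o{\left(u,v \right)} = 6 + \left(\frac{v}{u} + \frac{4}{\left(-4\right) v}\right) = 6 + \left(\frac{v}{u} + 4 \left(- \frac{1}{4 v}\right)\right) = 6 - \left(\frac{1}{v} - \frac{v}{u}\right) = 6 - \frac{1}{v} + \frac{v}{u}$)
$D{\left(N \right)} = 6 - \frac{1}{N} + \frac{4 N}{3}$ ($D{\left(N \right)} = N + \left(6 - \frac{1}{N} + \frac{N}{3}\right) = 6 - \frac{1}{N} + \frac{4 N}{3}$)
$\frac{1}{D{\left(x \right)} + \sqrt{-22822 - 1737}} = \frac{1}{\left(6 - \frac{1}{-194} + \frac{4}{3} \left(-194\right)\right) + \sqrt{-22822 - 1737}} = \frac{1}{\left(6 - - \frac{1}{194} - \frac{776}{3}\right) + \sqrt{-24559}} = \frac{1}{\left(6 + \frac{1}{194} - \frac{776}{3}\right) + i \sqrt{24559}} = \frac{1}{- \frac{147049}{582} + i \sqrt{24559}}$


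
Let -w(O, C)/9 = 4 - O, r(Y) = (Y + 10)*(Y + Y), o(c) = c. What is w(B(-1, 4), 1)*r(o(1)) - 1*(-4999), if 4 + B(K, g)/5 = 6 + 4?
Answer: 10147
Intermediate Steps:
r(Y) = 2*Y*(10 + Y) (r(Y) = (10 + Y)*(2*Y) = 2*Y*(10 + Y))
B(K, g) = 30 (B(K, g) = -20 + 5*(6 + 4) = -20 + 5*10 = -20 + 50 = 30)
w(O, C) = -36 + 9*O (w(O, C) = -9*(4 - O) = -36 + 9*O)
w(B(-1, 4), 1)*r(o(1)) - 1*(-4999) = (-36 + 9*30)*(2*1*(10 + 1)) - 1*(-4999) = (-36 + 270)*(2*1*11) + 4999 = 234*22 + 4999 = 5148 + 4999 = 10147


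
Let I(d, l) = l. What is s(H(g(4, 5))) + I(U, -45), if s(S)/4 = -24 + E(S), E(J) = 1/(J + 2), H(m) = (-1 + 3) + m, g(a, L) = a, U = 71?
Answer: -281/2 ≈ -140.50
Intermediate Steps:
H(m) = 2 + m
E(J) = 1/(2 + J)
s(S) = -96 + 4/(2 + S) (s(S) = 4*(-24 + 1/(2 + S)) = -96 + 4/(2 + S))
s(H(g(4, 5))) + I(U, -45) = 4*(-47 - 24*(2 + 4))/(2 + (2 + 4)) - 45 = 4*(-47 - 24*6)/(2 + 6) - 45 = 4*(-47 - 144)/8 - 45 = 4*(1/8)*(-191) - 45 = -191/2 - 45 = -281/2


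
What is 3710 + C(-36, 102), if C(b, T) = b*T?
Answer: 38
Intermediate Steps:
C(b, T) = T*b
3710 + C(-36, 102) = 3710 + 102*(-36) = 3710 - 3672 = 38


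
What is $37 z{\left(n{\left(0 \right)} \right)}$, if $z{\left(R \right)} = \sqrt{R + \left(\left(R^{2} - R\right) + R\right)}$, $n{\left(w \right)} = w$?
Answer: $0$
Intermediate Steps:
$z{\left(R \right)} = \sqrt{R + R^{2}}$
$37 z{\left(n{\left(0 \right)} \right)} = 37 \sqrt{0 \left(1 + 0\right)} = 37 \sqrt{0 \cdot 1} = 37 \sqrt{0} = 37 \cdot 0 = 0$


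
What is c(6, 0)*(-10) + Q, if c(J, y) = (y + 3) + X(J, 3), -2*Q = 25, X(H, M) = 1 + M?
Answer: -165/2 ≈ -82.500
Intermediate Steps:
Q = -25/2 (Q = -½*25 = -25/2 ≈ -12.500)
c(J, y) = 7 + y (c(J, y) = (y + 3) + (1 + 3) = (3 + y) + 4 = 7 + y)
c(6, 0)*(-10) + Q = (7 + 0)*(-10) - 25/2 = 7*(-10) - 25/2 = -70 - 25/2 = -165/2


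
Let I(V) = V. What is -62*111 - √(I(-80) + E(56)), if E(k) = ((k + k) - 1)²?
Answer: -6882 - √12241 ≈ -6992.6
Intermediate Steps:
E(k) = (-1 + 2*k)² (E(k) = (2*k - 1)² = (-1 + 2*k)²)
-62*111 - √(I(-80) + E(56)) = -62*111 - √(-80 + (-1 + 2*56)²) = -6882 - √(-80 + (-1 + 112)²) = -6882 - √(-80 + 111²) = -6882 - √(-80 + 12321) = -6882 - √12241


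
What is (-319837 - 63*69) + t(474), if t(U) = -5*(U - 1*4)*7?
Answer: -340634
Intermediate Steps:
t(U) = 140 - 35*U (t(U) = -5*(U - 4)*7 = -5*(-4 + U)*7 = (20 - 5*U)*7 = 140 - 35*U)
(-319837 - 63*69) + t(474) = (-319837 - 63*69) + (140 - 35*474) = (-319837 - 4347) + (140 - 16590) = -324184 - 16450 = -340634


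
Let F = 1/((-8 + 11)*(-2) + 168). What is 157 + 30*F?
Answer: 4244/27 ≈ 157.19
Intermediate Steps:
F = 1/162 (F = 1/(3*(-2) + 168) = 1/(-6 + 168) = 1/162 ≈ 0.0061728)
157 + 30*F = 157 + 30*(1/162) = 157 + 5/27 = 4244/27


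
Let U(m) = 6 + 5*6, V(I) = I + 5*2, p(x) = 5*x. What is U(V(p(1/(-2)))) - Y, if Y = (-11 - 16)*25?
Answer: 711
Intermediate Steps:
V(I) = 10 + I (V(I) = I + 10 = 10 + I)
U(m) = 36 (U(m) = 6 + 30 = 36)
Y = -675 (Y = -27*25 = -675)
U(V(p(1/(-2)))) - Y = 36 - 1*(-675) = 36 + 675 = 711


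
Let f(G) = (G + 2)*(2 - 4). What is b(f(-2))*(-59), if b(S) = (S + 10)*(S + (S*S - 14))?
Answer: 8260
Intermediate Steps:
f(G) = -4 - 2*G (f(G) = (2 + G)*(-2) = -4 - 2*G)
b(S) = (10 + S)*(-14 + S + S**2) (b(S) = (10 + S)*(S + (S**2 - 14)) = (10 + S)*(S + (-14 + S**2)) = (10 + S)*(-14 + S + S**2))
b(f(-2))*(-59) = (-140 + (-4 - 2*(-2))**3 - 4*(-4 - 2*(-2)) + 11*(-4 - 2*(-2))**2)*(-59) = (-140 + (-4 + 4)**3 - 4*(-4 + 4) + 11*(-4 + 4)**2)*(-59) = (-140 + 0**3 - 4*0 + 11*0**2)*(-59) = (-140 + 0 + 0 + 11*0)*(-59) = (-140 + 0 + 0 + 0)*(-59) = -140*(-59) = 8260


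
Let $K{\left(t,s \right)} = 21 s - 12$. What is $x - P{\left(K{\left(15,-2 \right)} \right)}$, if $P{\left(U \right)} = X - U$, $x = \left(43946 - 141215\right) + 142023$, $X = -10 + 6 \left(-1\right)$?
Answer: $44716$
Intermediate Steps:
$X = -16$ ($X = -10 - 6 = -16$)
$K{\left(t,s \right)} = -12 + 21 s$
$x = 44754$ ($x = -97269 + 142023 = 44754$)
$P{\left(U \right)} = -16 - U$
$x - P{\left(K{\left(15,-2 \right)} \right)} = 44754 - \left(-16 - \left(-12 + 21 \left(-2\right)\right)\right) = 44754 - \left(-16 - \left(-12 - 42\right)\right) = 44754 - \left(-16 - -54\right) = 44754 - \left(-16 + 54\right) = 44754 - 38 = 44716$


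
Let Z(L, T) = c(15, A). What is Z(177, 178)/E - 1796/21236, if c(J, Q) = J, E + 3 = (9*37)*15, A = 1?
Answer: -720591/8834176 ≈ -0.081569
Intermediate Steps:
E = 4992 (E = -3 + (9*37)*15 = -3 + 333*15 = -3 + 4995 = 4992)
Z(L, T) = 15
Z(177, 178)/E - 1796/21236 = 15/4992 - 1796/21236 = 15*(1/4992) - 1796*1/21236 = 5/1664 - 449/5309 = -720591/8834176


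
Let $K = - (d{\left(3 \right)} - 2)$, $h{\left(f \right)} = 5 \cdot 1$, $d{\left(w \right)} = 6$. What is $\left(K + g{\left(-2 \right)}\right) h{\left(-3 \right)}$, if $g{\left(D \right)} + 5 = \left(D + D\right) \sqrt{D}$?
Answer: $-45 - 20 i \sqrt{2} \approx -45.0 - 28.284 i$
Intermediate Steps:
$h{\left(f \right)} = 5$
$g{\left(D \right)} = -5 + 2 D^{\frac{3}{2}}$ ($g{\left(D \right)} = -5 + \left(D + D\right) \sqrt{D} = -5 + 2 D \sqrt{D} = -5 + 2 D^{\frac{3}{2}}$)
$K = -4$ ($K = - (6 - 2) = \left(-1\right) 4 = -4$)
$\left(K + g{\left(-2 \right)}\right) h{\left(-3 \right)} = \left(-4 - \left(5 - 2 \left(-2\right)^{\frac{3}{2}}\right)\right) 5 = \left(-4 - \left(5 - 2 \left(- 2 i \sqrt{2}\right)\right)\right) 5 = \left(-4 - \left(5 + 4 i \sqrt{2}\right)\right) 5 = \left(-9 - 4 i \sqrt{2}\right) 5 = -45 - 20 i \sqrt{2}$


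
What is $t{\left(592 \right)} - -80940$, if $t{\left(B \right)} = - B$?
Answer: $80348$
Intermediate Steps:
$t{\left(592 \right)} - -80940 = \left(-1\right) 592 - -80940 = -592 + 80940 = 80348$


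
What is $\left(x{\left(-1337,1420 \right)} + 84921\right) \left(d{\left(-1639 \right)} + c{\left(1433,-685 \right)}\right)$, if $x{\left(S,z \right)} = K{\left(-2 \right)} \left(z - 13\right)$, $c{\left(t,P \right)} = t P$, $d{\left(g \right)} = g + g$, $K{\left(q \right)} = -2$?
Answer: $-80865788481$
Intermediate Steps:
$d{\left(g \right)} = 2 g$
$c{\left(t,P \right)} = P t$
$x{\left(S,z \right)} = 26 - 2 z$ ($x{\left(S,z \right)} = - 2 \left(z - 13\right) = - 2 \left(-13 + z\right) = 26 - 2 z$)
$\left(x{\left(-1337,1420 \right)} + 84921\right) \left(d{\left(-1639 \right)} + c{\left(1433,-685 \right)}\right) = \left(\left(26 - 2840\right) + 84921\right) \left(2 \left(-1639\right) - 981605\right) = \left(\left(26 - 2840\right) + 84921\right) \left(-3278 - 981605\right) = \left(-2814 + 84921\right) \left(-984883\right) = 82107 \left(-984883\right) = -80865788481$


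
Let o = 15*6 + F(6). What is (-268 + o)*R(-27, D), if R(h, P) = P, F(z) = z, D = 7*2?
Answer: -2408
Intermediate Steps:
D = 14
o = 96 (o = 15*6 + 6 = 90 + 6 = 96)
(-268 + o)*R(-27, D) = (-268 + 96)*14 = -172*14 = -2408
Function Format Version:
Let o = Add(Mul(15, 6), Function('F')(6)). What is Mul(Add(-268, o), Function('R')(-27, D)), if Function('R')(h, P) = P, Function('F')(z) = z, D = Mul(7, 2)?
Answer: -2408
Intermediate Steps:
D = 14
o = 96 (o = Add(Mul(15, 6), 6) = Add(90, 6) = 96)
Mul(Add(-268, o), Function('R')(-27, D)) = Mul(Add(-268, 96), 14) = Mul(-172, 14) = -2408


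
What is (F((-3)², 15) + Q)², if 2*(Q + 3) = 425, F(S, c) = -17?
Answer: 148225/4 ≈ 37056.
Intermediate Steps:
Q = 419/2 (Q = -3 + (½)*425 = -3 + 425/2 = 419/2 ≈ 209.50)
(F((-3)², 15) + Q)² = (-17 + 419/2)² = (385/2)² = 148225/4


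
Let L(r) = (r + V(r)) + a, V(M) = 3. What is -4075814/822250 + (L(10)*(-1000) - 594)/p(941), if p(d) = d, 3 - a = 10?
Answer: -4628628737/386868625 ≈ -11.964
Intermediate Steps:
a = -7 (a = 3 - 1*10 = 3 - 10 = -7)
L(r) = -4 + r (L(r) = (r + 3) - 7 = (3 + r) - 7 = -4 + r)
-4075814/822250 + (L(10)*(-1000) - 594)/p(941) = -4075814/822250 + ((-4 + 10)*(-1000) - 594)/941 = -4075814*1/822250 + (6*(-1000) - 594)*(1/941) = -2037907/411125 + (-6000 - 594)*(1/941) = -2037907/411125 - 6594*1/941 = -2037907/411125 - 6594/941 = -4628628737/386868625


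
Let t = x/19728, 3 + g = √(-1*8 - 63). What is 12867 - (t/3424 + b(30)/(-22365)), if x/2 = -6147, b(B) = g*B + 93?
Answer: 359972454697909/27976408320 + 2*I*√71/1491 ≈ 12867.0 + 0.011303*I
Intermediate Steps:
g = -3 + I*√71 (g = -3 + √(-1*8 - 63) = -3 + √(-8 - 63) = -3 + √(-71) = -3 + I*√71 ≈ -3.0 + 8.4261*I)
b(B) = 93 + B*(-3 + I*√71) (b(B) = (-3 + I*√71)*B + 93 = B*(-3 + I*√71) + 93 = 93 + B*(-3 + I*√71))
x = -12294 (x = 2*(-6147) = -12294)
t = -683/1096 (t = -12294/19728 = -12294*1/19728 = -683/1096 ≈ -0.62317)
12867 - (t/3424 + b(30)/(-22365)) = 12867 - (-683/1096/3424 + (93 - 1*30*(3 - I*√71))/(-22365)) = 12867 - (-683/1096*1/3424 + (93 + (-90 + 30*I*√71))*(-1/22365)) = 12867 - (-683/3752704 + (3 + 30*I*√71)*(-1/22365)) = 12867 - (-683/3752704 + (-1/7455 - 2*I*√71/1491)) = 12867 - (-8844469/27976408320 - 2*I*√71/1491) = 12867 + (8844469/27976408320 + 2*I*√71/1491) = 359972454697909/27976408320 + 2*I*√71/1491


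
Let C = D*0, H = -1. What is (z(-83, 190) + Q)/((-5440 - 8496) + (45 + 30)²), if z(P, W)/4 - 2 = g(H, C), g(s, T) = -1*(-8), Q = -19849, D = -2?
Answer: 19809/8311 ≈ 2.3835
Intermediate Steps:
C = 0 (C = -2*0 = 0)
g(s, T) = 8
z(P, W) = 40 (z(P, W) = 8 + 4*8 = 8 + 32 = 40)
(z(-83, 190) + Q)/((-5440 - 8496) + (45 + 30)²) = (40 - 19849)/((-5440 - 8496) + (45 + 30)²) = -19809/(-13936 + 75²) = -19809/(-13936 + 5625) = -19809/(-8311) = -19809*(-1/8311) = 19809/8311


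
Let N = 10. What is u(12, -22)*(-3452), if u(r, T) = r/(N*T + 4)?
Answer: 1726/9 ≈ 191.78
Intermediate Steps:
u(r, T) = r/(4 + 10*T) (u(r, T) = r/(10*T + 4) = r/(4 + 10*T))
u(12, -22)*(-3452) = ((½)*12/(2 + 5*(-22)))*(-3452) = ((½)*12/(2 - 110))*(-3452) = ((½)*12/(-108))*(-3452) = ((½)*12*(-1/108))*(-3452) = -1/18*(-3452) = 1726/9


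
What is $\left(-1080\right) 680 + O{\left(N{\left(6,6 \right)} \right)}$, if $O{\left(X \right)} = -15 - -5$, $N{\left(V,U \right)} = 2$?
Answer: $-734410$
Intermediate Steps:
$O{\left(X \right)} = -10$ ($O{\left(X \right)} = -15 + 5 = -10$)
$\left(-1080\right) 680 + O{\left(N{\left(6,6 \right)} \right)} = \left(-1080\right) 680 - 10 = -734400 - 10 = -734410$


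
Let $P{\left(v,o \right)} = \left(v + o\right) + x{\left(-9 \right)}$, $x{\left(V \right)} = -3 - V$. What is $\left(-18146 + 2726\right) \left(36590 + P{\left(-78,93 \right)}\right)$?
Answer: $-564541620$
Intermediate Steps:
$P{\left(v,o \right)} = 6 + o + v$ ($P{\left(v,o \right)} = \left(v + o\right) - -6 = \left(o + v\right) + \left(-3 + 9\right) = \left(o + v\right) + 6 = 6 + o + v$)
$\left(-18146 + 2726\right) \left(36590 + P{\left(-78,93 \right)}\right) = \left(-18146 + 2726\right) \left(36590 + \left(6 + 93 - 78\right)\right) = - 15420 \left(36590 + 21\right) = \left(-15420\right) 36611 = -564541620$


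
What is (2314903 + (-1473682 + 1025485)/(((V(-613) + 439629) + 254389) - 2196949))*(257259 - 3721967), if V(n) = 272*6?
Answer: -4013704849740369784/500433 ≈ -8.0205e+12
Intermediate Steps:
V(n) = 1632
(2314903 + (-1473682 + 1025485)/(((V(-613) + 439629) + 254389) - 2196949))*(257259 - 3721967) = (2314903 + (-1473682 + 1025485)/(((1632 + 439629) + 254389) - 2196949))*(257259 - 3721967) = (2314903 - 448197/((441261 + 254389) - 2196949))*(-3464708) = (2314903 - 448197/(695650 - 2196949))*(-3464708) = (2314903 - 448197/(-1501299))*(-3464708) = (2314903 - 448197*(-1/1501299))*(-3464708) = (2314903 + 149399/500433)*(-3464708) = (1158454002398/500433)*(-3464708) = -4013704849740369784/500433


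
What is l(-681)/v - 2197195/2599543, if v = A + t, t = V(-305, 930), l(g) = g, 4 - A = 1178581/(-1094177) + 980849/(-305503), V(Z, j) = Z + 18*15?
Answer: 190714299899604031166/7737299359277874545 ≈ 24.649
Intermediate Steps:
V(Z, j) = 270 + Z (V(Z, j) = Z + 270 = 270 + Z)
A = 2770379871640/334274356031 (A = 4 - (1178581/(-1094177) + 980849/(-305503)) = 4 - (1178581*(-1/1094177) + 980849*(-1/305503)) = 4 - (-1178581/1094177 - 980849/305503) = 4 - 1*(-1433282447516/334274356031) = 4 + 1433282447516/334274356031 = 2770379871640/334274356031 ≈ 8.2878)
t = -35 (t = 270 - 305 = -35)
v = -8929222589445/334274356031 (v = 2770379871640/334274356031 - 35 = -8929222589445/334274356031 ≈ -26.712)
l(-681)/v - 2197195/2599543 = -681/(-8929222589445/334274356031) - 2197195/2599543 = -681*(-334274356031/8929222589445) - 2197195*1/2599543 = 75880278819037/2976407529815 - 2197195/2599543 = 190714299899604031166/7737299359277874545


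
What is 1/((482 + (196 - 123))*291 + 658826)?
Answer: 1/820331 ≈ 1.2190e-6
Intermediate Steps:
1/((482 + (196 - 123))*291 + 658826) = 1/((482 + 73)*291 + 658826) = 1/(555*291 + 658826) = 1/(161505 + 658826) = 1/820331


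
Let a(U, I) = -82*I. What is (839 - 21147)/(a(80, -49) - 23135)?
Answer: 20308/19117 ≈ 1.0623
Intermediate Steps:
(839 - 21147)/(a(80, -49) - 23135) = (839 - 21147)/(-82*(-49) - 23135) = -20308/(4018 - 23135) = -20308/(-19117) = -20308*(-1/19117) = 20308/19117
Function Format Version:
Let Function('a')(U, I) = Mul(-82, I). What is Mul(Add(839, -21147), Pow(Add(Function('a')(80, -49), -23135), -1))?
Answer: Rational(20308, 19117) ≈ 1.0623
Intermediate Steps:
Mul(Add(839, -21147), Pow(Add(Function('a')(80, -49), -23135), -1)) = Mul(Add(839, -21147), Pow(Add(Mul(-82, -49), -23135), -1)) = Mul(-20308, Pow(Add(4018, -23135), -1)) = Mul(-20308, Pow(-19117, -1)) = Mul(-20308, Rational(-1, 19117)) = Rational(20308, 19117)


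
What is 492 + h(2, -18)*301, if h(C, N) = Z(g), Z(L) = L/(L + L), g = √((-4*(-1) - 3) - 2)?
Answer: 1285/2 ≈ 642.50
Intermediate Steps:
g = I (g = √((4 - 3) - 2) = √(1 - 2) = √(-1) = I ≈ 1.0*I)
Z(L) = ½ (Z(L) = L/((2*L)) = L*(1/(2*L)) = ½)
h(C, N) = ½
492 + h(2, -18)*301 = 492 + (½)*301 = 492 + 301/2 = 1285/2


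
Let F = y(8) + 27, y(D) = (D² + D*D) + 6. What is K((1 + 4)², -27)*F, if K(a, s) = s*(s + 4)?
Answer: 99981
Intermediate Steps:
y(D) = 6 + 2*D² (y(D) = (D² + D²) + 6 = 2*D² + 6 = 6 + 2*D²)
K(a, s) = s*(4 + s)
F = 161 (F = (6 + 2*8²) + 27 = (6 + 2*64) + 27 = (6 + 128) + 27 = 134 + 27 = 161)
K((1 + 4)², -27)*F = -27*(4 - 27)*161 = -27*(-23)*161 = 621*161 = 99981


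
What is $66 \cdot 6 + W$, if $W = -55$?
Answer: $341$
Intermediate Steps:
$66 \cdot 6 + W = 66 \cdot 6 - 55 = 396 - 55 = 341$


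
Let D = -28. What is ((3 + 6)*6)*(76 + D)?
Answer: 2592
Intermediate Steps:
((3 + 6)*6)*(76 + D) = ((3 + 6)*6)*(76 - 28) = (9*6)*48 = 54*48 = 2592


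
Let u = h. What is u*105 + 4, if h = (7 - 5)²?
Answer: 424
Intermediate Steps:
h = 4 (h = 2² = 4)
u = 4
u*105 + 4 = 4*105 + 4 = 420 + 4 = 424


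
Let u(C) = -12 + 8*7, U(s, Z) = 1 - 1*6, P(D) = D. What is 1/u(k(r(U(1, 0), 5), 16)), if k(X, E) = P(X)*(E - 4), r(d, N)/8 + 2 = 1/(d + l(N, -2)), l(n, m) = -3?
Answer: 1/44 ≈ 0.022727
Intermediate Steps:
U(s, Z) = -5 (U(s, Z) = 1 - 6 = -5)
r(d, N) = -16 + 8/(-3 + d) (r(d, N) = -16 + 8/(d - 3) = -16 + 8/(-3 + d))
k(X, E) = X*(-4 + E) (k(X, E) = X*(E - 4) = X*(-4 + E))
u(C) = 44 (u(C) = -12 + 56 = 44)
1/u(k(r(U(1, 0), 5), 16)) = 1/44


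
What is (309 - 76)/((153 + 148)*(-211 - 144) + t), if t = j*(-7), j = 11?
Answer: -233/106932 ≈ -0.0021790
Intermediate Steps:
t = -77 (t = 11*(-7) = -77)
(309 - 76)/((153 + 148)*(-211 - 144) + t) = (309 - 76)/((153 + 148)*(-211 - 144) - 77) = 233/(301*(-355) - 77) = 233/(-106855 - 77) = 233/(-106932) = 233*(-1/106932) = -233/106932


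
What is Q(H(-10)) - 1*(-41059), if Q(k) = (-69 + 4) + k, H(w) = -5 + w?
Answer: 40979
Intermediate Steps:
Q(k) = -65 + k
Q(H(-10)) - 1*(-41059) = (-65 + (-5 - 10)) - 1*(-41059) = (-65 - 15) + 41059 = -80 + 41059 = 40979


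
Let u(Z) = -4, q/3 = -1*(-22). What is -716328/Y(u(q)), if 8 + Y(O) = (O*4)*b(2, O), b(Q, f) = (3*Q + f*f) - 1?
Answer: 89541/43 ≈ 2082.3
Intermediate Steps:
q = 66 (q = 3*(-1*(-22)) = 3*22 = 66)
b(Q, f) = -1 + f² + 3*Q (b(Q, f) = (3*Q + f²) - 1 = (f² + 3*Q) - 1 = -1 + f² + 3*Q)
Y(O) = -8 + 4*O*(5 + O²) (Y(O) = -8 + (O*4)*(-1 + O² + 3*2) = -8 + (4*O)*(-1 + O² + 6) = -8 + (4*O)*(5 + O²) = -8 + 4*O*(5 + O²))
-716328/Y(u(q)) = -716328/(-8 + 4*(-4)*(5 + (-4)²)) = -716328/(-8 + 4*(-4)*(5 + 16)) = -716328/(-8 + 4*(-4)*21) = -716328/(-8 - 336) = -716328/(-344) = -716328*(-1/344) = 89541/43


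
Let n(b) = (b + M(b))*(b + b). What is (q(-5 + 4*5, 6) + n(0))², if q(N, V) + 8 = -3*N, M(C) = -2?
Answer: 2809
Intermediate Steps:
q(N, V) = -8 - 3*N
n(b) = 2*b*(-2 + b) (n(b) = (b - 2)*(b + b) = (-2 + b)*(2*b) = 2*b*(-2 + b))
(q(-5 + 4*5, 6) + n(0))² = ((-8 - 3*(-5 + 4*5)) + 2*0*(-2 + 0))² = ((-8 - 3*(-5 + 20)) + 2*0*(-2))² = ((-8 - 3*15) + 0)² = ((-8 - 45) + 0)² = (-53 + 0)² = (-53)² = 2809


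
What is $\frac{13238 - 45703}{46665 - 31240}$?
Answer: $- \frac{6493}{3085} \approx -2.1047$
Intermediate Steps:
$\frac{13238 - 45703}{46665 - 31240} = - \frac{32465}{15425} = \left(-32465\right) \frac{1}{15425} = - \frac{6493}{3085}$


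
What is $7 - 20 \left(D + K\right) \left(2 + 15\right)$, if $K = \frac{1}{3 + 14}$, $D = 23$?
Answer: $-7833$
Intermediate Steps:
$K = \frac{1}{17} \approx 0.058824$
$7 - 20 \left(D + K\right) \left(2 + 15\right) = 7 - 20 \left(23 + \frac{1}{17}\right) \left(2 + 15\right) = 7 - 20 \cdot \frac{392}{17} \cdot 17 = 7 - 7840 = -7833$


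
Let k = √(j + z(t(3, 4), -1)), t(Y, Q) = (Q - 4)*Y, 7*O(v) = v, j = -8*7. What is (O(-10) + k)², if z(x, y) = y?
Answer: (10 - 7*I*√57)²/49 ≈ -54.959 - 21.571*I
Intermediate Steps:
j = -56
O(v) = v/7
t(Y, Q) = Y*(-4 + Q) (t(Y, Q) = (-4 + Q)*Y = Y*(-4 + Q))
k = I*√57 (k = √(-56 - 1) = √(-57) = I*√57 ≈ 7.5498*I)
(O(-10) + k)² = ((⅐)*(-10) + I*√57)² = (-10/7 + I*√57)²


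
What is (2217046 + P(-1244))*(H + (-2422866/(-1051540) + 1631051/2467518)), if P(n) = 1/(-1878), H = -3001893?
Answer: -2026894832640077093555672624/304552193897385 ≈ -6.6553e+12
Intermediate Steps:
P(n) = -1/1878
(2217046 + P(-1244))*(H + (-2422866/(-1051540) + 1631051/2467518)) = (2217046 - 1/1878)*(-3001893 + (-2422866/(-1051540) + 1631051/2467518)) = 4163612387*(-3001893 + (-2422866*(-1/1051540) + 1631051*(1/2467518)))/1878 = 4163612387*(-3001893 + (1211433/525770 + 1631051/2467518))/1878 = 4163612387*(-3001893 + 961697604391/324336734715)/1878 = (4163612387/1878)*(-973623211886211104/324336734715) = -2026894832640077093555672624/304552193897385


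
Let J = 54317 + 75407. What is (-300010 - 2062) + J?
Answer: -172348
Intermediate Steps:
J = 129724
(-300010 - 2062) + J = (-300010 - 2062) + 129724 = -302072 + 129724 = -172348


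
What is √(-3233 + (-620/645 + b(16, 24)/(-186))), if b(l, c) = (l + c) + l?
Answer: I*√51722326185/3999 ≈ 56.871*I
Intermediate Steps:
b(l, c) = c + 2*l (b(l, c) = (c + l) + l = c + 2*l)
√(-3233 + (-620/645 + b(16, 24)/(-186))) = √(-3233 + (-620/645 + (24 + 2*16)/(-186))) = √(-3233 + (-620*1/645 + (24 + 32)*(-1/186))) = √(-3233 + (-124/129 + 56*(-1/186))) = √(-3233 + (-124/129 - 28/93)) = √(-3233 - 5048/3999) = √(-12933815/3999) = I*√51722326185/3999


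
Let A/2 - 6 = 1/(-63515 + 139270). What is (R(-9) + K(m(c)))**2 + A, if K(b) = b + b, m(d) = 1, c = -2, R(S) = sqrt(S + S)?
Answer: -151508/75755 + 12*I*sqrt(2) ≈ -2.0 + 16.971*I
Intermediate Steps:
R(S) = sqrt(2)*sqrt(S) (R(S) = sqrt(2*S) = sqrt(2)*sqrt(S))
K(b) = 2*b
A = 909062/75755 (A = 12 + 2/(-63515 + 139270) = 12 + 2/75755 = 909062/75755 ≈ 12.000)
(R(-9) + K(m(c)))**2 + A = (sqrt(2)*sqrt(-9) + 2*1)**2 + 909062/75755 = (sqrt(2)*(3*I) + 2)**2 + 909062/75755 = (3*I*sqrt(2) + 2)**2 + 909062/75755 = (2 + 3*I*sqrt(2))**2 + 909062/75755 = 909062/75755 + (2 + 3*I*sqrt(2))**2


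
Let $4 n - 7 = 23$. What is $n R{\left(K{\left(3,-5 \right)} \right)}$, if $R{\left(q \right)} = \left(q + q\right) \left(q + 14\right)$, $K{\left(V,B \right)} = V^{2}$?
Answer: $3105$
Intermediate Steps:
$R{\left(q \right)} = 2 q \left(14 + q\right)$
$n = \frac{15}{2}$ ($n = \frac{7}{4} + \frac{1}{4} \cdot 23 = \frac{7}{4} + \frac{23}{4} = \frac{15}{2} \approx 7.5$)
$n R{\left(K{\left(3,-5 \right)} \right)} = \frac{15 \cdot 2 \cdot 3^{2} \left(14 + 3^{2}\right)}{2} = \frac{15 \cdot 2 \cdot 9 \left(14 + 9\right)}{2} = \frac{15 \cdot 2 \cdot 9 \cdot 23}{2} = \frac{15}{2} \cdot 414 = 3105$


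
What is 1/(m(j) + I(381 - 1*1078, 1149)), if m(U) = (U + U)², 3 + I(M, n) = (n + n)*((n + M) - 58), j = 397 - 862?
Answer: 1/1770309 ≈ 5.6487e-7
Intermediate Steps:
j = -465
I(M, n) = -3 + 2*n*(-58 + M + n) (I(M, n) = -3 + (n + n)*((n + M) - 58) = -3 + (2*n)*((M + n) - 58) = -3 + (2*n)*(-58 + M + n) = -3 + 2*n*(-58 + M + n))
m(U) = 4*U² (m(U) = (2*U)² = 4*U²)
1/(m(j) + I(381 - 1*1078, 1149)) = 1/(4*(-465)² + (-3 - 116*1149 + 2*1149² + 2*(381 - 1*1078)*1149)) = 1/(4*216225 + (-3 - 133284 + 2*1320201 + 2*(381 - 1078)*1149)) = 1/(864900 + (-3 - 133284 + 2640402 + 2*(-697)*1149)) = 1/(864900 + (-3 - 133284 + 2640402 - 1601706)) = 1/(864900 + 905409) = 1/1770309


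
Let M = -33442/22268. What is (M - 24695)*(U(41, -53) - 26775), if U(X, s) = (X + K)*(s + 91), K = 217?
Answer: 4666530312321/11134 ≈ 4.1912e+8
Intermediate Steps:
M = -16721/11134 (M = -33442*1/22268 = -16721/11134 ≈ -1.5018)
U(X, s) = (91 + s)*(217 + X) (U(X, s) = (X + 217)*(s + 91) = (217 + X)*(91 + s) = (91 + s)*(217 + X))
(M - 24695)*(U(41, -53) - 26775) = (-16721/11134 - 24695)*((19747 + 91*41 + 217*(-53) + 41*(-53)) - 26775) = -274970851*((19747 + 3731 - 11501 - 2173) - 26775)/11134 = -274970851*(9804 - 26775)/11134 = -274970851/11134*(-16971) = 4666530312321/11134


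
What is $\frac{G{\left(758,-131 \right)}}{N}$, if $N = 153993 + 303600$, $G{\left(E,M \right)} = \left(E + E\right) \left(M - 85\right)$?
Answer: $- \frac{109152}{152531} \approx -0.71561$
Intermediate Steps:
$G{\left(E,M \right)} = 2 E \left(-85 + M\right)$
$N = 457593$
$\frac{G{\left(758,-131 \right)}}{N} = \frac{2 \cdot 758 \left(-85 - 131\right)}{457593} = 2 \cdot 758 \left(-216\right) \frac{1}{457593} = \left(-327456\right) \frac{1}{457593} = - \frac{109152}{152531}$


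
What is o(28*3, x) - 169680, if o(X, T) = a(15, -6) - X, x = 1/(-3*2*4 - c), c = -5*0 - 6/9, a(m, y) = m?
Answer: -169749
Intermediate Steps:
c = -⅔ (c = 0 - 6*⅑ = 0 - ⅔ = -⅔ ≈ -0.66667)
x = -3/70 (x = 1/(-3*2*4 - 1*(-⅔)) = 1/(-6*4 + ⅔) = 1/(-24 + ⅔) = 1/(-70/3) = -3/70 ≈ -0.042857)
o(X, T) = 15 - X
o(28*3, x) - 169680 = (15 - 28*3) - 169680 = (15 - 1*84) - 169680 = (15 - 84) - 169680 = -69 - 169680 = -169749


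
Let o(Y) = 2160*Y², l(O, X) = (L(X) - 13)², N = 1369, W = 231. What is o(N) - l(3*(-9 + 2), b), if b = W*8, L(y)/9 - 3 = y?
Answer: 3771098444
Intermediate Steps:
L(y) = 27 + 9*y
b = 1848 (b = 231*8 = 1848)
l(O, X) = (14 + 9*X)² (l(O, X) = ((27 + 9*X) - 13)² = (14 + 9*X)²)
o(N) - l(3*(-9 + 2), b) = 2160*1369² - (14 + 9*1848)² = 2160*1874161 - (14 + 16632)² = 4048187760 - 1*16646² = 4048187760 - 1*277089316 = 4048187760 - 277089316 = 3771098444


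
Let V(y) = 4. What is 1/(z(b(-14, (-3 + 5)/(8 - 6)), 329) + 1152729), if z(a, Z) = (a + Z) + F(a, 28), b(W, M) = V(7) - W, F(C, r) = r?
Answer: 1/1153104 ≈ 8.6722e-7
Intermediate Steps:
b(W, M) = 4 - W
z(a, Z) = 28 + Z + a (z(a, Z) = (a + Z) + 28 = (Z + a) + 28 = 28 + Z + a)
1/(z(b(-14, (-3 + 5)/(8 - 6)), 329) + 1152729) = 1/((28 + 329 + (4 - 1*(-14))) + 1152729) = 1/((28 + 329 + (4 + 14)) + 1152729) = 1/((28 + 329 + 18) + 1152729) = 1/(375 + 1152729) = 1/1153104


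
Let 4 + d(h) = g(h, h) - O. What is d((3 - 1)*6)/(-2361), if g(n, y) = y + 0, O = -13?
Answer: -7/787 ≈ -0.0088945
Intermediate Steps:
g(n, y) = y
d(h) = 9 + h (d(h) = -4 + (h - 1*(-13)) = -4 + (h + 13) = -4 + (13 + h) = 9 + h)
d((3 - 1)*6)/(-2361) = (9 + (3 - 1)*6)/(-2361) = (9 + 2*6)*(-1/2361) = (9 + 12)*(-1/2361) = 21*(-1/2361) = -7/787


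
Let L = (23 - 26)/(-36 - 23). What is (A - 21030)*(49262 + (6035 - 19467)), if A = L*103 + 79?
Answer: -44278714000/59 ≈ -7.5049e+8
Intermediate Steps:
L = 3/59 (L = -3/(-59) = -3*(-1/59) = 3/59 ≈ 0.050847)
A = 4970/59 (A = (3/59)*103 + 79 = 309/59 + 79 = 4970/59 ≈ 84.237)
(A - 21030)*(49262 + (6035 - 19467)) = (4970/59 - 21030)*(49262 + (6035 - 19467)) = -1235800*(49262 - 13432)/59 = -1235800/59*35830 = -44278714000/59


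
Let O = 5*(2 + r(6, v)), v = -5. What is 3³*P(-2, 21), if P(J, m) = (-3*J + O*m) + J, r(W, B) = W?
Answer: 22788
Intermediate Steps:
O = 40 (O = 5*(2 + 6) = 5*8 = 40)
P(J, m) = -2*J + 40*m (P(J, m) = (-3*J + 40*m) + J = -2*J + 40*m)
3³*P(-2, 21) = 3³*(-2*(-2) + 40*21) = 27*(4 + 840) = 27*844 = 22788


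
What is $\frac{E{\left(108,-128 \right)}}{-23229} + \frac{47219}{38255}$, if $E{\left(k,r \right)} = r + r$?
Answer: $\frac{1106643431}{888625395} \approx 1.2453$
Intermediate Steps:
$E{\left(k,r \right)} = 2 r$
$\frac{E{\left(108,-128 \right)}}{-23229} + \frac{47219}{38255} = \frac{2 \left(-128\right)}{-23229} + \frac{47219}{38255} = \left(-256\right) \left(- \frac{1}{23229}\right) + 47219 \cdot \frac{1}{38255} = \frac{256}{23229} + \frac{47219}{38255} = \frac{1106643431}{888625395}$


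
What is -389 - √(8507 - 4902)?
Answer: -389 - √3605 ≈ -449.04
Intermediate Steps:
-389 - √(8507 - 4902) = -389 - √3605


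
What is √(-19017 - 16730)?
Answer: I*√35747 ≈ 189.07*I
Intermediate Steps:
√(-19017 - 16730) = √(-35747) = I*√35747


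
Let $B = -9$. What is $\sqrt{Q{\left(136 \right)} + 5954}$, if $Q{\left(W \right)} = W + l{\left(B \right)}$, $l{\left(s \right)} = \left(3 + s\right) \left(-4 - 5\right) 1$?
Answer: $32 \sqrt{6} \approx 78.384$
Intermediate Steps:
$l{\left(s \right)} = -27 - 9 s$ ($l{\left(s \right)} = \left(3 + s\right) \left(-9\right) 1 = \left(-27 - 9 s\right) 1 = -27 - 9 s$)
$Q{\left(W \right)} = 54 + W$ ($Q{\left(W \right)} = W - -54 = W + \left(-27 + 81\right) = W + 54 = 54 + W$)
$\sqrt{Q{\left(136 \right)} + 5954} = \sqrt{\left(54 + 136\right) + 5954} = \sqrt{190 + 5954} = \sqrt{6144} = 32 \sqrt{6}$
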